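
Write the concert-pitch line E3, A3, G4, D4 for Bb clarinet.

Written C4 sounds as Bb3 on the Bb clarinet, so concert pitches are written a major second up.
E3 gives F#3
A3 gives B3
G4 gives A4
D4 gives E4

F#3 B3 A4 E4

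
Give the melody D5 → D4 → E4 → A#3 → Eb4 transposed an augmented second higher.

D5 up an augmented second is E#5.
D4: a second up reaches E, and 3 semitones makes it E#4.
E4 up an augmented second is F##4.
A#3 up an augmented second is B##3.
Eb4: a second up reaches F, and 3 semitones makes it F#4.

E#5 E#4 F##4 B##3 F#4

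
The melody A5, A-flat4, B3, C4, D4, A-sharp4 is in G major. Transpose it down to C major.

D5 Db4 E3 F3 G3 D#4

From G down to C is a perfect fifth; apply that to each pitch.
A5 to D5
Ab4 to Db4
B3 to E3
C4 to F3
D4 to G3
A#4 to D#4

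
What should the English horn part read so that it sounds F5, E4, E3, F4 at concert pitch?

Written C4 sounds as F3 on the English horn, so concert pitches are written a perfect fifth up.
F5 gives C6
E4 gives B4
E3 gives B3
F4 gives C5

C6 B4 B3 C5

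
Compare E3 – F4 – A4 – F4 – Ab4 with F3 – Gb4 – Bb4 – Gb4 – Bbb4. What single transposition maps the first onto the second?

up a minor second

From E3 to F3 is 2 letter names — a second of some quality.
E3 to F3 is 1 semitone, which makes it a minor second; the second version is higher, so the direction is up.
Checking another pair — Ab4 → Bbb4 — gives the same interval.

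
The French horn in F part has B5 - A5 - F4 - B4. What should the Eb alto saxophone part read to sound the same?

C#6 B5 G4 C#5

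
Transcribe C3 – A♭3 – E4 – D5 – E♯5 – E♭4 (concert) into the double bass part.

C4 Ab4 E5 D6 E#6 Eb5

The double bass sounds a perfect octave below written, so the written part must be a perfect octave above concert — transpose each note up.
C3 becomes C4
Ab3 becomes Ab4
E4 becomes E5
D5 becomes D6
E#5 becomes E#6
Eb4 becomes Eb5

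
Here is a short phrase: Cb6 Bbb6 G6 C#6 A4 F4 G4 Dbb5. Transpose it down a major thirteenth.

Ebb4 Dbb5 Bb4 E4 C3 Ab2 Bb2 Fbb3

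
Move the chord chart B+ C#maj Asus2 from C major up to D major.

C major up to D major is a major second; each chord root moves by that interval while the quality stays the same.
B+: root B up a major second → C#, giving C#+.
C#maj: root C# up a major second → D#, giving D#maj.
Asus2: root A up a major second → B, giving Bsus2.

C#+ D#maj Bsus2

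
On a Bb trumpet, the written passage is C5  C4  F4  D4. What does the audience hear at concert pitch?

Bb4 Bb3 Eb4 C4

Written C4 on the Bb trumpet sounds as Bb3, a major second lower; apply that shift to every note.
C5 becomes Bb4
C4 becomes Bb3
F4 becomes Eb4
D4 becomes C4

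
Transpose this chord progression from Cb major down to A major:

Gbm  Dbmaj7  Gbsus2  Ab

Cb major down to A major is a diminished third; each chord root moves by that interval while the quality stays the same.
Gbm: root Gb down a diminished third → E, giving Em.
Dbmaj7: root Db down a diminished third → B, giving Bmaj7.
Gbsus2: root Gb down a diminished third → E, giving Esus2.
Ab: root Ab down a diminished third → F#, giving F#.

Em Bmaj7 Esus2 F#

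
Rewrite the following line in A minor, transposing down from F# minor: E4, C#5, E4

G3 E4 G3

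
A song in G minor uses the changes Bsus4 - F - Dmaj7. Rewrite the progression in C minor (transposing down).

Esus4 Bb Gmaj7

G minor down to C minor is a perfect fifth; each chord root moves by that interval while the quality stays the same.
Bsus4: root B down a perfect fifth → E, giving Esus4.
F: root F down a perfect fifth → Bb, giving Bb.
Dmaj7: root D down a perfect fifth → G, giving Gmaj7.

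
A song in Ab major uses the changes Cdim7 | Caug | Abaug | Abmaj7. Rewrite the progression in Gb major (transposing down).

Ab major down to Gb major is a major second; each chord root moves by that interval while the quality stays the same.
Cdim7: root C down a major second → Bb, giving Bbdim7.
Caug: root C down a major second → Bb, giving Bbaug.
Abaug: root Ab down a major second → Gb, giving Gbaug.
Abmaj7: root Ab down a major second → Gb, giving Gbmaj7.

Bbdim7 Bbaug Gbaug Gbmaj7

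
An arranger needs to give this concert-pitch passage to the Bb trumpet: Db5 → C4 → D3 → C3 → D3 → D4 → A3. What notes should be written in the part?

Written C4 sounds as Bb3 on the Bb trumpet, so concert pitches are written a major second up.
Db5 becomes Eb5
C4 becomes D4
D3 becomes E3
C3 becomes D3
D3 becomes E3
D4 becomes E4
A3 becomes B3

Eb5 D4 E3 D3 E3 E4 B3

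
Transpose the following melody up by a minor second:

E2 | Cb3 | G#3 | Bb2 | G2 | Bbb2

F2 Dbb3 A3 Cb3 Ab2 Cbb3

E2 gives F2
Cb3 gives Dbb3
G#3 gives A3
Bb2 gives Cb3
G2 gives Ab2
Bbb2 gives Cbb3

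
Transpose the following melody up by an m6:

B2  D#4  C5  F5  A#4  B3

G3 B4 Ab5 Db6 F#5 G4

B2 -> G3
D#4 -> B4
C5 -> Ab5
F5 -> Db6
A#4 -> F#5
B3 -> G4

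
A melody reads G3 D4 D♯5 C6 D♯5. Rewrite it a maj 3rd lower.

Eb3 Bb3 B4 Ab5 B4

G3: a third down reaches E, and 4 semitones makes it Eb3.
D4 down a major third is Bb3.
D#5: a third down reaches B, and 4 semitones makes it B4.
C6: a third down reaches A, and 4 semitones makes it Ab5.
D#5: a third down reaches B, and 4 semitones makes it B4.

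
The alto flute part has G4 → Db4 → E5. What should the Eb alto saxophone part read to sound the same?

B4 F4 G#5

First find concert pitch: the alto flute sounds a perfect fourth below written, so G4 Db4 E5 sounds D4 Ab3 B4.
Then write for Eb alto saxophone: it sounds a major sixth below written, so the part must be a major sixth above concert.
D4 → B4
Ab3 → F4
B4 → G#5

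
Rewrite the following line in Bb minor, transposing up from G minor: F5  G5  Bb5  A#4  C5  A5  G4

From G up to Bb is a minor third; apply that to each pitch.
F5 gives Ab5
G5 gives Bb5
Bb5 gives Db6
A#4 gives C#5
C5 gives Eb5
A5 gives C6
G4 gives Bb4

Ab5 Bb5 Db6 C#5 Eb5 C6 Bb4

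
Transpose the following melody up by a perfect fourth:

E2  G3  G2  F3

A2 C4 C3 Bb3

E2 to A2
G3 to C4
G2 to C3
F3 to Bb3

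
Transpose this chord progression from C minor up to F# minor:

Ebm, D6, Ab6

Am G#6 D6

C minor up to F# minor is an augmented fourth; each chord root moves by that interval while the quality stays the same.
Ebm: root Eb up an augmented fourth → A, giving Am.
D6: root D up an augmented fourth → G#, giving G#6.
Ab6: root Ab up an augmented fourth → D, giving D6.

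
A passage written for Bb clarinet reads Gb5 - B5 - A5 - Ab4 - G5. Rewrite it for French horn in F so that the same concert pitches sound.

First find concert pitch: the Bb clarinet sounds a major second below written, so Gb5 B5 A5 Ab4 G5 sounds Fb5 A5 G5 Gb4 F5.
Then write for French horn in F: it sounds a perfect fifth below written, so the part must be a perfect fifth above concert.
Fb5 → Cb6
A5 → E6
G5 → D6
Gb4 → Db5
F5 → C6

Cb6 E6 D6 Db5 C6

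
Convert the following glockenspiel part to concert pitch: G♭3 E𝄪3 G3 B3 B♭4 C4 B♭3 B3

Written C4 on the glockenspiel sounds as C6, a perfect fifteenth higher; apply that shift to every note.
Gb3 becomes Gb5
E##3 becomes E##5
G3 becomes G5
B3 becomes B5
Bb4 becomes Bb6
C4 becomes C6
Bb3 becomes Bb5
B3 becomes B5

Gb5 E##5 G5 B5 Bb6 C6 Bb5 B5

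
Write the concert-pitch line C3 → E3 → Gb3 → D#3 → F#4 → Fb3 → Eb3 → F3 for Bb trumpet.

D3 F#3 Ab3 E#3 G#4 Gb3 F3 G3

The Bb trumpet sounds a major second below written, so the written part must be a major second above concert — transpose each note up.
C3 becomes D3
E3 becomes F#3
Gb3 becomes Ab3
D#3 becomes E#3
F#4 becomes G#4
Fb3 becomes Gb3
Eb3 becomes F3
F3 becomes G3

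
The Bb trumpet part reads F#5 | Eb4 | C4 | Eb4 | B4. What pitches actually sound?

E5 Db4 Bb3 Db4 A4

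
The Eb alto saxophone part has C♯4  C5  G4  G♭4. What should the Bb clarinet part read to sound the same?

F#3 F4 C4 Cb4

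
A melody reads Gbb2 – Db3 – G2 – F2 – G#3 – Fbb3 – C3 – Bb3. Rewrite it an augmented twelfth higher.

Gbb2 becomes Db4
Db3 becomes A4
G2 becomes D#4
F2 becomes C#4
G#3 becomes D##5
Fbb3 becomes Cb5
C3 becomes G#4
Bb3 becomes F#5

Db4 A4 D#4 C#4 D##5 Cb5 G#4 F#5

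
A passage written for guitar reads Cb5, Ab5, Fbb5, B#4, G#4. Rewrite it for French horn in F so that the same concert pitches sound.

Gb4 Eb5 Cbb5 F##4 D#4

First find concert pitch: the guitar sounds a perfect octave below written, so Cb5 Ab5 Fbb5 B#4 G#4 sounds Cb4 Ab4 Fbb4 B#3 G#3.
Then write for French horn in F: it sounds a perfect fifth below written, so the part must be a perfect fifth above concert.
Cb4 → Gb4
Ab4 → Eb5
Fbb4 → Cbb5
B#3 → F##4
G#3 → D#4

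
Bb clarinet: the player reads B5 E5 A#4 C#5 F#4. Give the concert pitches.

A5 D5 G#4 B4 E4

Written C4 on the Bb clarinet sounds as Bb3, a major second lower; apply that shift to every note.
B5 to A5
E5 to D5
A#4 to G#4
C#5 to B4
F#4 to E4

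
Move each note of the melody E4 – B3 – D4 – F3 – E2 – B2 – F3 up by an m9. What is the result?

F5 C5 Eb5 Gb4 F3 C4 Gb4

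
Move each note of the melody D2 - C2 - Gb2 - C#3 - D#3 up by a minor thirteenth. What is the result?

Bb3 Ab3 Ebb4 A4 B4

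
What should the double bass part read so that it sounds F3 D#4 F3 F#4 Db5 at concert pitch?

F4 D#5 F4 F#5 Db6

Written C4 sounds as C3 on the double bass, so concert pitches are written a perfect octave up.
F3 → F4
D#4 → D#5
F3 → F4
F#4 → F#5
Db5 → Db6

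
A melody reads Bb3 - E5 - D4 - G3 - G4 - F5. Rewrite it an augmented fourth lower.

Fb3 Bb4 Ab3 Db3 Db4 Cb5

Bb3 down an augmented fourth is Fb3.
E5: a fourth down reaches B, and 6 semitones makes it Bb4.
D4: a fourth down reaches A, and 6 semitones makes it Ab3.
An augmented fourth down from G3 gives Db3.
G4 down an augmented fourth is Db4.
An augmented fourth down from F5 gives Cb5.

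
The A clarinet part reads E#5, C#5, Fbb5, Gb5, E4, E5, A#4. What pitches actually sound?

C##5 A#4 Dbb5 Eb5 C#4 C#5 F##4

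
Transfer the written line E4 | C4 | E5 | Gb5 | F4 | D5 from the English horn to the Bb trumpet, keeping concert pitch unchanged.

First find concert pitch: the English horn sounds a perfect fifth below written, so E4 C4 E5 Gb5 F4 D5 sounds A3 F3 A4 Cb5 Bb3 G4.
Then write for Bb trumpet: it sounds a major second below written, so the part must be a major second above concert.
A3 → B3
F3 → G3
A4 → B4
Cb5 → Db5
Bb3 → C4
G4 → A4

B3 G3 B4 Db5 C4 A4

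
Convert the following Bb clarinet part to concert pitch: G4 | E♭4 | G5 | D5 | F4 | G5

F4 Db4 F5 C5 Eb4 F5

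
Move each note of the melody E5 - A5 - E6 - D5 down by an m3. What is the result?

C#5 F#5 C#6 B4

E5 gives C#5
A5 gives F#5
E6 gives C#6
D5 gives B4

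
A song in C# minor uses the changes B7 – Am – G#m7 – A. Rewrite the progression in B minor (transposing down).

A7 Gm F#m7 G

C# minor down to B minor is a major second; each chord root moves by that interval while the quality stays the same.
B7: root B down a major second → A, giving A7.
Am: root A down a major second → G, giving Gm.
G#m7: root G# down a major second → F#, giving F#m7.
A: root A down a major second → G, giving G.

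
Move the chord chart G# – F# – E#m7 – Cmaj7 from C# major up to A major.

C# major up to A major is a minor sixth; each chord root moves by that interval while the quality stays the same.
G#: root G# up a minor sixth → E, giving E.
F#: root F# up a minor sixth → D, giving D.
E#m7: root E# up a minor sixth → C#, giving C#m7.
Cmaj7: root C up a minor sixth → Ab, giving Abmaj7.

E D C#m7 Abmaj7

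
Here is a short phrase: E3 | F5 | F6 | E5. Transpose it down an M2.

D3 Eb5 Eb6 D5

E3: a second down reaches D, and 2 semitones makes it D3.
A major second down from F5 gives Eb5.
A major second down from F6 gives Eb6.
A major second down from E5 gives D5.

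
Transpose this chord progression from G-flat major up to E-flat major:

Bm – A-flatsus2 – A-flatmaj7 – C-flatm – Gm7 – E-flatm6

G#m Fsus2 Fmaj7 Abm Em7 Cm6

G-flat major up to E-flat major is a major sixth; each chord root moves by that interval while the quality stays the same.
Bm: root B up a major sixth → G#, giving G#m.
A-flatsus2: root A-flat up a major sixth → F, giving Fsus2.
A-flatmaj7: root A-flat up a major sixth → F, giving Fmaj7.
C-flatm: root C-flat up a major sixth → Ab, giving Abm.
Gm7: root G up a major sixth → E, giving Em7.
E-flatm6: root E-flat up a major sixth → C, giving Cm6.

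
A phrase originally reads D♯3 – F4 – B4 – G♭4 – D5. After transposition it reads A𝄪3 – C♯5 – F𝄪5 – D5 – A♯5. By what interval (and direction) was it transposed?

Take the first pair: D#3 → A##3. D to A spans 5 letter names, so the interval is some kind of fifth.
D#3 to A##3 is 8 semitones, which makes it an augmented fifth; the second version is higher, so the direction is up.
Checking another pair — D5 → A#5 — gives the same interval.

up an augmented fifth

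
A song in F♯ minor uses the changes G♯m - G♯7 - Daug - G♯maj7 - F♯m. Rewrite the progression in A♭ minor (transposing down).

F♯ minor down to A♭ minor is an augmented sixth; each chord root moves by that interval while the quality stays the same.
G♯m: root G♯ down an augmented sixth → Bb, giving Bbm.
G♯7: root G♯ down an augmented sixth → Bb, giving Bb7.
Daug: root D down an augmented sixth → Fb, giving Fbaug.
G♯maj7: root G♯ down an augmented sixth → Bb, giving Bbmaj7.
F♯m: root F♯ down an augmented sixth → Ab, giving Abm.

Bbm Bb7 Fbaug Bbmaj7 Abm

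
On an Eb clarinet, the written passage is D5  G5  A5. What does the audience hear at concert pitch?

Written C4 on the Eb clarinet sounds as Eb4, a minor third higher; apply that shift to every note.
D5 → F5
G5 → Bb5
A5 → C6

F5 Bb5 C6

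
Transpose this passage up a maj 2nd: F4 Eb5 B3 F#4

F4 -> G4
Eb5 -> F5
B3 -> C#4
F#4 -> G#4

G4 F5 C#4 G#4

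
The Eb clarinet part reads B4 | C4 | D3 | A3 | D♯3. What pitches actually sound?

D5 Eb4 F3 C4 F#3

Written C4 on the Eb clarinet sounds as Eb4, a minor third higher; apply that shift to every note.
B4 becomes D5
C4 becomes Eb4
D3 becomes F3
A3 becomes C4
D#3 becomes F#3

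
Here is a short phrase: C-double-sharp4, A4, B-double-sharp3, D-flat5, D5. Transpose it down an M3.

A#3 F4 G##3 Bbb4 Bb4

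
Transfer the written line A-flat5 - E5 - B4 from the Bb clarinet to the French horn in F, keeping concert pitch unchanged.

Db6 A5 E5

First find concert pitch: the Bb clarinet sounds a major second below written, so A-flat5 E5 B4 sounds Gb5 D5 A4.
Then write for French horn in F: it sounds a perfect fifth below written, so the part must be a perfect fifth above concert.
Gb5 → Db6
D5 → A5
A4 → E5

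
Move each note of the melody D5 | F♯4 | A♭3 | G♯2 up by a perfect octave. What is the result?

D6 F#5 Ab4 G#3

D5 becomes D6
F#4 becomes F#5
Ab3 becomes Ab4
G#2 becomes G#3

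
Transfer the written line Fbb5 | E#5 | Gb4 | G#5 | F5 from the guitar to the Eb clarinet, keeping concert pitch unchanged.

Dbb4 C##4 Eb3 E#4 D4

First find concert pitch: the guitar sounds a perfect octave below written, so Fbb5 E#5 Gb4 G#5 F5 sounds Fbb4 E#4 Gb3 G#4 F4.
Then write for Eb clarinet: it sounds a minor third above written, so the part must be a minor third below concert.
Fbb4 → Dbb4
E#4 → C##4
Gb3 → Eb3
G#4 → E#4
F4 → D4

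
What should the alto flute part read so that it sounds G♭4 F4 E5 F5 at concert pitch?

Cb5 Bb4 A5 Bb5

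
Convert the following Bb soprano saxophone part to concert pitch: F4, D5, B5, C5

Written C4 on the Bb soprano saxophone sounds as Bb3, a major second lower; apply that shift to every note.
F4 to Eb4
D5 to C5
B5 to A5
C5 to Bb4

Eb4 C5 A5 Bb4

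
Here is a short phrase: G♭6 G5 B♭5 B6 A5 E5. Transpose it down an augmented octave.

Gbb5 Gb4 Bbb4 Bb5 Ab4 Eb4

Gb6 down an augmented octave is Gbb5.
G5 down an augmented octave is Gb4.
An augmented octave down from Bb5 gives Bbb4.
B6 down an augmented octave is Bb5.
A5 down an augmented octave is Ab4.
An augmented octave down from E5 gives Eb4.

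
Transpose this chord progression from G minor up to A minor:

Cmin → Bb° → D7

Dmin C° E7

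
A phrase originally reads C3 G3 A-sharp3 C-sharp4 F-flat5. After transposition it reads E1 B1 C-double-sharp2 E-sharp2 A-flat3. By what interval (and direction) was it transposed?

down a minor thirteenth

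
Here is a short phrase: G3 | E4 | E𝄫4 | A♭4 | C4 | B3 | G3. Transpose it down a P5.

A perfect fifth down from G3 gives C3.
A perfect fifth down from E4 gives A3.
A perfect fifth down from Ebb4 gives Abb3.
A perfect fifth down from Ab4 gives Db4.
A perfect fifth down from C4 gives F3.
B3 down a perfect fifth is E3.
A perfect fifth down from G3 gives C3.

C3 A3 Abb3 Db4 F3 E3 C3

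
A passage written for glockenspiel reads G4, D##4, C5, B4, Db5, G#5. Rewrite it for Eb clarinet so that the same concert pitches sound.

First find concert pitch: the glockenspiel sounds a perfect fifteenth above written, so G4 D##4 C5 B4 Db5 G#5 sounds G6 D##6 C7 B6 Db7 G#7.
Then write for Eb clarinet: it sounds a minor third above written, so the part must be a minor third below concert.
G6 → E6
D##6 → B##5
C7 → A6
B6 → G#6
Db7 → Bb6
G#7 → E#7

E6 B##5 A6 G#6 Bb6 E#7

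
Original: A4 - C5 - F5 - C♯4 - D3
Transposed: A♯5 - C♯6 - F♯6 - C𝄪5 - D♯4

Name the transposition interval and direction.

up an augmented octave

Take the first pair: A4 → A#5. A to A spans 8 letter names, so the interval is some kind of octave.
A4 to A#5 is 13 semitones, which makes it an augmented octave; the second version is higher, so the direction is up.
Checking another pair — D3 → D#4 — gives the same interval.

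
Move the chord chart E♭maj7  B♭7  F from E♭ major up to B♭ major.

Bbmaj7 F7 C

E♭ major up to B♭ major is a perfect fifth; each chord root moves by that interval while the quality stays the same.
E♭maj7: root E♭ up a perfect fifth → Bb, giving Bbmaj7.
B♭7: root B♭ up a perfect fifth → F, giving F7.
F: root F up a perfect fifth → C, giving C.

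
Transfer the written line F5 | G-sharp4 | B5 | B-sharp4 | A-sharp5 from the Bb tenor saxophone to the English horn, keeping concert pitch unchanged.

First find concert pitch: the Bb tenor saxophone sounds a major ninth below written, so F5 G-sharp4 B5 B-sharp4 A-sharp5 sounds Eb4 F#3 A4 A#3 G#4.
Then write for English horn: it sounds a perfect fifth below written, so the part must be a perfect fifth above concert.
Eb4 → Bb4
F#3 → C#4
A4 → E5
A#3 → E#4
G#4 → D#5

Bb4 C#4 E5 E#4 D#5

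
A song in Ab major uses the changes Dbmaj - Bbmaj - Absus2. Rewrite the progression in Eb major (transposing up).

Abmaj Fmaj Ebsus2

Ab major up to Eb major is a perfect fifth; each chord root moves by that interval while the quality stays the same.
Dbmaj: root Db up a perfect fifth → Ab, giving Abmaj.
Bbmaj: root Bb up a perfect fifth → F, giving Fmaj.
Absus2: root Ab up a perfect fifth → Eb, giving Ebsus2.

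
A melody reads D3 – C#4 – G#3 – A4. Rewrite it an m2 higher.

Eb3 D4 A3 Bb4

A minor second up from D3 gives Eb3.
A minor second up from C#4 gives D4.
A minor second up from G#3 gives A3.
A4 up a minor second is Bb4.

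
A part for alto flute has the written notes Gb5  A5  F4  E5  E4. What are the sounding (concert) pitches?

Db5 E5 C4 B4 B3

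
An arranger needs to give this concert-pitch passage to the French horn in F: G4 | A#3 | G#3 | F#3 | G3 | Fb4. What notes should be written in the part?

D5 E#4 D#4 C#4 D4 Cb5

Written C4 sounds as F3 on the French horn in F, so concert pitches are written a perfect fifth up.
G4 becomes D5
A#3 becomes E#4
G#3 becomes D#4
F#3 becomes C#4
G3 becomes D4
Fb4 becomes Cb5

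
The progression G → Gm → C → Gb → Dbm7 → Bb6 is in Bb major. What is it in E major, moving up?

C# C#m F# C Gm7 E6

Bb major up to E major is an augmented fourth; each chord root moves by that interval while the quality stays the same.
G: root G up an augmented fourth → C#, giving C#.
Gm: root G up an augmented fourth → C#, giving C#m.
C: root C up an augmented fourth → F#, giving F#.
Gb: root Gb up an augmented fourth → C, giving C.
Dbm7: root Db up an augmented fourth → G, giving Gm7.
Bb6: root Bb up an augmented fourth → E, giving E6.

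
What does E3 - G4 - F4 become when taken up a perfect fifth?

B3 D5 C5

E3: a fifth up reaches B, and 7 semitones makes it B3.
A perfect fifth up from G4 gives D5.
F4: a fifth up reaches C, and 7 semitones makes it C5.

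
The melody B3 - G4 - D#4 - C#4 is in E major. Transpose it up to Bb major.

E major to Bb major up is a diminished fifth, so every note moves up by that interval.
B3 becomes F4
G4 becomes Db5
D#4 becomes A4
C#4 becomes G4

F4 Db5 A4 G4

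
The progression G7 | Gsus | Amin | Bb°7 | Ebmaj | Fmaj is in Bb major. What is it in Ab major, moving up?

F7 Fsus Gmin Ab°7 Dbmaj Ebmaj

Bb major up to Ab major is a minor seventh; each chord root moves by that interval while the quality stays the same.
G7: root G up a minor seventh → F, giving F7.
Gsus: root G up a minor seventh → F, giving Fsus.
Amin: root A up a minor seventh → G, giving Gmin.
Bb°7: root Bb up a minor seventh → Ab, giving Ab°7.
Ebmaj: root Eb up a minor seventh → Db, giving Dbmaj.
Fmaj: root F up a minor seventh → Eb, giving Ebmaj.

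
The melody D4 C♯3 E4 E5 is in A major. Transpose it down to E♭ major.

Ab3 G2 Bb3 Bb4

A major to E♭ major down is an augmented fourth, so every note moves down by that interval.
D4 → Ab3
C#3 → G2
E4 → Bb3
E5 → Bb4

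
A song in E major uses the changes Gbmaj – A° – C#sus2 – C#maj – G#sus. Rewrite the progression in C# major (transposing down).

Ebmaj F#° A#sus2 A#maj E#sus

E major down to C# major is a minor third; each chord root moves by that interval while the quality stays the same.
Gbmaj: root Gb down a minor third → Eb, giving Ebmaj.
A°: root A down a minor third → F#, giving F#°.
C#sus2: root C# down a minor third → A#, giving A#sus2.
C#maj: root C# down a minor third → A#, giving A#maj.
G#sus: root G# down a minor third → E#, giving E#sus.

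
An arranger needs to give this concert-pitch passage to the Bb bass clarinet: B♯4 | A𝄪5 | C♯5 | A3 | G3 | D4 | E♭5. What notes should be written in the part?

The Bb bass clarinet sounds a major ninth below written, so the written part must be a major ninth above concert — transpose each note up.
B#4 -> C##6
A##5 -> B##6
C#5 -> D#6
A3 -> B4
G3 -> A4
D4 -> E5
Eb5 -> F6

C##6 B##6 D#6 B4 A4 E5 F6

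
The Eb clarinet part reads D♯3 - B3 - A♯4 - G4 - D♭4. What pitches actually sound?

F#3 D4 C#5 Bb4 Fb4

Written C4 on the Eb clarinet sounds as Eb4, a minor third higher; apply that shift to every note.
D#3 -> F#3
B3 -> D4
A#4 -> C#5
G4 -> Bb4
Db4 -> Fb4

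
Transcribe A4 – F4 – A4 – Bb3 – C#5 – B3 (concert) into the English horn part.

E5 C5 E5 F4 G#5 F#4

The English horn sounds a perfect fifth below written, so the written part must be a perfect fifth above concert — transpose each note up.
A4 gives E5
F4 gives C5
A4 gives E5
Bb3 gives F4
C#5 gives G#5
B3 gives F#4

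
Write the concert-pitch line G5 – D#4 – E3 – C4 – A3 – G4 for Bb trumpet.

A5 E#4 F#3 D4 B3 A4

Written C4 sounds as Bb3 on the Bb trumpet, so concert pitches are written a major second up.
G5 becomes A5
D#4 becomes E#4
E3 becomes F#3
C4 becomes D4
A3 becomes B3
G4 becomes A4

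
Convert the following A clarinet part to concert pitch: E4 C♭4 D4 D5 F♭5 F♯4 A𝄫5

The A clarinet sounds a minor third below written, so transpose each written note down a minor third.
E4 to C#4
Cb4 to Ab3
D4 to B3
D5 to B4
Fb5 to Db5
F#4 to D#4
Abb5 to Fb5

C#4 Ab3 B3 B4 Db5 D#4 Fb5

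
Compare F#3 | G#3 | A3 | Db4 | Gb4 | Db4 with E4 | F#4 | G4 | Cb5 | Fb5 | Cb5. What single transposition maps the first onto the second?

up a minor seventh

From F#3 to E4 is 7 letter names — a seventh of some quality.
F#3 to E4 is 10 semitones, which makes it a minor seventh; the second version is higher, so the direction is up.
Checking another pair — Db4 → Cb5 — gives the same interval.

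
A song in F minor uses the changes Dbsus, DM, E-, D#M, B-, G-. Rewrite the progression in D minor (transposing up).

Bbsus BM C#- B#M G#- E-

F minor up to D minor is a major sixth; each chord root moves by that interval while the quality stays the same.
Dbsus: root Db up a major sixth → Bb, giving Bbsus.
DM: root D up a major sixth → B, giving BM.
E-: root E up a major sixth → C#, giving C#-.
D#M: root D# up a major sixth → B#, giving B#M.
B-: root B up a major sixth → G#, giving G#-.
G-: root G up a major sixth → E, giving E-.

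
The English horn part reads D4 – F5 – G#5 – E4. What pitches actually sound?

G3 Bb4 C#5 A3

The English horn sounds a perfect fifth below written, so transpose each written note down a perfect fifth.
D4 to G3
F5 to Bb4
G#5 to C#5
E4 to A3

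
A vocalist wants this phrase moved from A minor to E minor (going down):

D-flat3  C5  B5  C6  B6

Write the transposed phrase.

Ab2 G4 F#5 G5 F#6

From A down to E is a perfect fourth; apply that to each pitch.
Db3 to Ab2
C5 to G4
B5 to F#5
C6 to G5
B6 to F#6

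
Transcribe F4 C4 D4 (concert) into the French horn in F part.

C5 G4 A4

The French horn in F sounds a perfect fifth below written, so the written part must be a perfect fifth above concert — transpose each note up.
F4 -> C5
C4 -> G4
D4 -> A4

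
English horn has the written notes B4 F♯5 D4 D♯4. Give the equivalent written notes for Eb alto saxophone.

C#5 G#5 E4 E#4

First find concert pitch: the English horn sounds a perfect fifth below written, so B4 F♯5 D4 D♯4 sounds E4 B4 G3 G#3.
Then write for Eb alto saxophone: it sounds a major sixth below written, so the part must be a major sixth above concert.
E4 → C#5
B4 → G#5
G3 → E4
G#3 → E#4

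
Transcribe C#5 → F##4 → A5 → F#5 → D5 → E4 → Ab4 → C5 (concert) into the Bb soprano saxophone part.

Written C4 sounds as Bb3 on the Bb soprano saxophone, so concert pitches are written a major second up.
C#5 becomes D#5
F##4 becomes G##4
A5 becomes B5
F#5 becomes G#5
D5 becomes E5
E4 becomes F#4
Ab4 becomes Bb4
C5 becomes D5

D#5 G##4 B5 G#5 E5 F#4 Bb4 D5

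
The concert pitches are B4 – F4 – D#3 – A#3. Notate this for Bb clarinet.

C#5 G4 E#3 B#3

The Bb clarinet sounds a major second below written, so the written part must be a major second above concert — transpose each note up.
B4 -> C#5
F4 -> G4
D#3 -> E#3
A#3 -> B#3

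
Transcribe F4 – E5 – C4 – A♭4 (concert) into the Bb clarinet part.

G4 F#5 D4 Bb4

The Bb clarinet sounds a major second below written, so the written part must be a major second above concert — transpose each note up.
F4 -> G4
E5 -> F#5
C4 -> D4
Ab4 -> Bb4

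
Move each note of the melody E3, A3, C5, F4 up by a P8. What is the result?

E4 A4 C6 F5

E3 to E4
A3 to A4
C5 to C6
F4 to F5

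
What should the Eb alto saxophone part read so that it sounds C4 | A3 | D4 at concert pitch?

Written C4 sounds as Eb3 on the Eb alto saxophone, so concert pitches are written a major sixth up.
C4 to A4
A3 to F#4
D4 to B4

A4 F#4 B4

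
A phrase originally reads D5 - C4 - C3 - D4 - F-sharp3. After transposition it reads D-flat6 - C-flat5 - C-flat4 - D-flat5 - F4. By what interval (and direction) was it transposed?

up a diminished octave

Take the first pair: D5 → Db6. D to D spans 8 letter names, so the interval is some kind of octave.
D5 to Db6 is 11 semitones, which makes it a diminished octave; the second version is higher, so the direction is up.
Checking another pair — F#3 → F4 — gives the same interval.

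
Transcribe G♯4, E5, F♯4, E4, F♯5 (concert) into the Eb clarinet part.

Written C4 sounds as Eb4 on the Eb clarinet, so concert pitches are written a minor third down.
G#4 to E#4
E5 to C#5
F#4 to D#4
E4 to C#4
F#5 to D#5

E#4 C#5 D#4 C#4 D#5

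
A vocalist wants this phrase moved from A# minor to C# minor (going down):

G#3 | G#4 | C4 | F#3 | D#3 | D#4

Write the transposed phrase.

A# minor to C# minor down is a major sixth, so every note moves down by that interval.
G#3 gives B2
G#4 gives B3
C4 gives Eb3
F#3 gives A2
D#3 gives F#2
D#4 gives F#3

B2 B3 Eb3 A2 F#2 F#3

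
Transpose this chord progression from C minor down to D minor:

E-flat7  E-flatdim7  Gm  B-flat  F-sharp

F7 Fdim7 Am C G#

C minor down to D minor is a minor seventh; each chord root moves by that interval while the quality stays the same.
E-flat7: root E-flat down a minor seventh → F, giving F7.
E-flatdim7: root E-flat down a minor seventh → F, giving Fdim7.
Gm: root G down a minor seventh → A, giving Am.
B-flat: root B-flat down a minor seventh → C, giving C.
F-sharp: root F-sharp down a minor seventh → G#, giving G#.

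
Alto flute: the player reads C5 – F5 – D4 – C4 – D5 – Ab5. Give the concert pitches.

G4 C5 A3 G3 A4 Eb5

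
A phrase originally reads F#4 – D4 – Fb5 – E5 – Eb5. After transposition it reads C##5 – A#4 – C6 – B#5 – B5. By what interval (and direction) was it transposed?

up an augmented fifth

Take the first pair: F#4 → C##5. F to C spans 5 letter names, so the interval is some kind of fifth.
F#4 to C##5 is 8 semitones, which makes it an augmented fifth; the second version is higher, so the direction is up.
Checking another pair — Eb5 → B5 — gives the same interval.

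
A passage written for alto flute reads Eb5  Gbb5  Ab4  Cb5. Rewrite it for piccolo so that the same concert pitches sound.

Bb3 Dbb4 Eb3 Gb3

First find concert pitch: the alto flute sounds a perfect fourth below written, so Eb5 Gbb5 Ab4 Cb5 sounds Bb4 Dbb5 Eb4 Gb4.
Then write for piccolo: it sounds a perfect octave above written, so the part must be a perfect octave below concert.
Bb4 → Bb3
Dbb5 → Dbb4
Eb4 → Eb3
Gb4 → Gb3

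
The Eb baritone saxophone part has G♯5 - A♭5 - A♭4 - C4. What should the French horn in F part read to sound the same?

F#4 Gb4 Gb3 Bb2

First find concert pitch: the Eb baritone saxophone sounds a major thirteenth below written, so G♯5 A♭5 A♭4 C4 sounds B3 Cb4 Cb3 Eb2.
Then write for French horn in F: it sounds a perfect fifth below written, so the part must be a perfect fifth above concert.
B3 → F#4
Cb4 → Gb4
Cb3 → Gb3
Eb2 → Bb2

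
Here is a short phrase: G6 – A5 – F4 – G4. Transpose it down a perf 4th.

D6 E5 C4 D4

G6 becomes D6
A5 becomes E5
F4 becomes C4
G4 becomes D4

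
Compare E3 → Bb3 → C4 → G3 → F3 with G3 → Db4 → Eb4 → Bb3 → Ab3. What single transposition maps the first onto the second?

up a minor third

From E3 to G3 is 3 letter names — a third of some quality.
E3 to G3 is 3 semitones, which makes it a minor third; the second version is higher, so the direction is up.
Checking another pair — F3 → Ab3 — gives the same interval.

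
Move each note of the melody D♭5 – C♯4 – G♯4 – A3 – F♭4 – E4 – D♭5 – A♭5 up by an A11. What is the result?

G6 F##5 C##6 D#5 Bb5 A#5 G6 D7

Db5 to G6
C#4 to F##5
G#4 to C##6
A3 to D#5
Fb4 to Bb5
E4 to A#5
Db5 to G6
Ab5 to D7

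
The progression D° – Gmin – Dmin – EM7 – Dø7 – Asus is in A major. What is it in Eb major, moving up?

Ab° Dbmin Abmin BbM7 Abø7 Ebsus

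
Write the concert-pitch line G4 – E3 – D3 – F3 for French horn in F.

D5 B3 A3 C4

Written C4 sounds as F3 on the French horn in F, so concert pitches are written a perfect fifth up.
G4 gives D5
E3 gives B3
D3 gives A3
F3 gives C4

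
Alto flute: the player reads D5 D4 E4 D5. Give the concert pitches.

Written C4 on the alto flute sounds as G3, a perfect fourth lower; apply that shift to every note.
D5 gives A4
D4 gives A3
E4 gives B3
D5 gives A4

A4 A3 B3 A4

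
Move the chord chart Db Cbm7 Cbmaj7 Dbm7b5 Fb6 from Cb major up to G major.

A Gm7 Gmaj7 Am7b5 C6

Cb major up to G major is an augmented fifth; each chord root moves by that interval while the quality stays the same.
Db: root Db up an augmented fifth → A, giving A.
Cbm7: root Cb up an augmented fifth → G, giving Gm7.
Cbmaj7: root Cb up an augmented fifth → G, giving Gmaj7.
Dbm7b5: root Db up an augmented fifth → A, giving Am7b5.
Fb6: root Fb up an augmented fifth → C, giving C6.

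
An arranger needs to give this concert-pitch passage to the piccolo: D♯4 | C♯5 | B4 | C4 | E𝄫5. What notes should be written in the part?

D#3 C#4 B3 C3 Ebb4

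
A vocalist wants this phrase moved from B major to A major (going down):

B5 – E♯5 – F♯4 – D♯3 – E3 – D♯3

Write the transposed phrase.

B major to A major down is a major second, so every note moves down by that interval.
B5 to A5
E#5 to D#5
F#4 to E4
D#3 to C#3
E3 to D3
D#3 to C#3

A5 D#5 E4 C#3 D3 C#3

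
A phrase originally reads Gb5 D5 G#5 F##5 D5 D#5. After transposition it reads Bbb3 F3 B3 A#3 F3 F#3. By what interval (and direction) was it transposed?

down a major thirteenth

From Gb5 to Bbb3 is 13 letter names — a thirteenth of some quality.
Bbb3 to Gb5 is 21 semitones, which makes it a major thirteenth; the second version is lower, so the direction is down.
Checking another pair — D#5 → F#3 — gives the same interval.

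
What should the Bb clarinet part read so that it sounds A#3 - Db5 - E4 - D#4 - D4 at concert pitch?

The Bb clarinet sounds a major second below written, so the written part must be a major second above concert — transpose each note up.
A#3 gives B#3
Db5 gives Eb5
E4 gives F#4
D#4 gives E#4
D4 gives E4

B#3 Eb5 F#4 E#4 E4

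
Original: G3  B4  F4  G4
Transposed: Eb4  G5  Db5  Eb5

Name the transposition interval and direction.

up a minor sixth

From G3 to Eb4 is 6 letter names — a sixth of some quality.
G3 to Eb4 is 8 semitones, which makes it a minor sixth; the second version is higher, so the direction is up.
Checking another pair — G4 → Eb5 — gives the same interval.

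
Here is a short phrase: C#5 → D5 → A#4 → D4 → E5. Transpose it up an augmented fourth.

An augmented fourth up from C#5 gives F##5.
D5: a fourth up reaches G, and 6 semitones makes it G#5.
A#4: a fourth up reaches D, and 6 semitones makes it D##5.
D4: a fourth up reaches G, and 6 semitones makes it G#4.
An augmented fourth up from E5 gives A#5.

F##5 G#5 D##5 G#4 A#5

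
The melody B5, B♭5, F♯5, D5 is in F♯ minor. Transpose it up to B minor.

E6 Eb6 B5 G5

From F♯ up to B is a perfect fourth; apply that to each pitch.
B5 -> E6
Bb5 -> Eb6
F#5 -> B5
D5 -> G5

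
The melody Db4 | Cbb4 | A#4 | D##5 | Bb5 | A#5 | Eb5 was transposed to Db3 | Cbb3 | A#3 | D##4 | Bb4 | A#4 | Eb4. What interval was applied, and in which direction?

down a perfect octave

From Db4 to Db3 is 8 letter names — an octave of some quality.
Db3 to Db4 is 12 semitones, which makes it a perfect octave; the second version is lower, so the direction is down.
Checking another pair — Eb5 → Eb4 — gives the same interval.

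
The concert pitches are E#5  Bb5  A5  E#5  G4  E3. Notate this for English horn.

B#5 F6 E6 B#5 D5 B3

Written C4 sounds as F3 on the English horn, so concert pitches are written a perfect fifth up.
E#5 to B#5
Bb5 to F6
A5 to E6
E#5 to B#5
G4 to D5
E3 to B3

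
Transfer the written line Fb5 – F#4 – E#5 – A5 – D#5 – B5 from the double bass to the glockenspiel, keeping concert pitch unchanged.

Fb2 F#1 E#2 A2 D#2 B2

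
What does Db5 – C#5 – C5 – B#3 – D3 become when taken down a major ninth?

Db5 → Cb4
C#5 → B3
C5 → Bb3
B#3 → A#2
D3 → C2

Cb4 B3 Bb3 A#2 C2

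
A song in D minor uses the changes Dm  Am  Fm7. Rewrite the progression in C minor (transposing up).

Cm Gm Ebm7

D minor up to C minor is a minor seventh; each chord root moves by that interval while the quality stays the same.
Dm: root D up a minor seventh → C, giving Cm.
Am: root A up a minor seventh → G, giving Gm.
Fm7: root F up a minor seventh → Eb, giving Ebm7.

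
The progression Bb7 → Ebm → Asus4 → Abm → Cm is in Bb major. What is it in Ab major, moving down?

Bb major down to Ab major is a major second; each chord root moves by that interval while the quality stays the same.
Bb7: root Bb down a major second → Ab, giving Ab7.
Ebm: root Eb down a major second → Db, giving Dbm.
Asus4: root A down a major second → G, giving Gsus4.
Abm: root Ab down a major second → Gb, giving Gbm.
Cm: root C down a major second → Bb, giving Bbm.

Ab7 Dbm Gsus4 Gbm Bbm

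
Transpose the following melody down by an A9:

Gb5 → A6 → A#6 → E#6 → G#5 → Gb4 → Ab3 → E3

Fbb4 Gb5 G5 D5 F4 Fbb3 Gbb2 Db2

Gb5 -> Fbb4
A6 -> Gb5
A#6 -> G5
E#6 -> D5
G#5 -> F4
Gb4 -> Fbb3
Ab3 -> Gbb2
E3 -> Db2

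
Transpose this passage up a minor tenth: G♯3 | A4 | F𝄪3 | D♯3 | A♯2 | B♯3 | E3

B4 C6 A#4 F#4 C#4 D#5 G4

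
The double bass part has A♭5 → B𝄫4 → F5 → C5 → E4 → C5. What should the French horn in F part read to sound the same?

Eb5 Fb4 C5 G4 B3 G4

First find concert pitch: the double bass sounds a perfect octave below written, so A♭5 B𝄫4 F5 C5 E4 C5 sounds Ab4 Bbb3 F4 C4 E3 C4.
Then write for French horn in F: it sounds a perfect fifth below written, so the part must be a perfect fifth above concert.
Ab4 → Eb5
Bbb3 → Fb4
F4 → C5
C4 → G4
E3 → B3
C4 → G4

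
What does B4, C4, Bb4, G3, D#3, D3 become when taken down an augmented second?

An augmented second down from B4 gives Ab4.
C4: a second down reaches B, and 3 semitones makes it Bbb3.
Bb4: a second down reaches A, and 3 semitones makes it Abb4.
An augmented second down from G3 gives Fb3.
D#3 down an augmented second is C3.
An augmented second down from D3 gives Cb3.

Ab4 Bbb3 Abb4 Fb3 C3 Cb3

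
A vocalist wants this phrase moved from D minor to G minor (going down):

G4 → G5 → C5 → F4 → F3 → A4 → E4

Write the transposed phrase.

C4 C5 F4 Bb3 Bb2 D4 A3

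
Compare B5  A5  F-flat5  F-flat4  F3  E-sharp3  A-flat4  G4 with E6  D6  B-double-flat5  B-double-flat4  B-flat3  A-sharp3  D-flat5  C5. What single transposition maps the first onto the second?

up a perfect fourth

From B5 to E6 is 4 letter names — a fourth of some quality.
B5 to E6 is 5 semitones, which makes it a perfect fourth; the second version is higher, so the direction is up.
Checking another pair — G4 → C5 — gives the same interval.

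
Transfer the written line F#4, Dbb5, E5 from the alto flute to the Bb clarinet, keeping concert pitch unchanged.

First find concert pitch: the alto flute sounds a perfect fourth below written, so F#4 Dbb5 E5 sounds C#4 Abb4 B4.
Then write for Bb clarinet: it sounds a major second below written, so the part must be a major second above concert.
C#4 → D#4
Abb4 → Bbb4
B4 → C#5

D#4 Bbb4 C#5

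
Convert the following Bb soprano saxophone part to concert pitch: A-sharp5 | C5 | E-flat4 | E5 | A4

G#5 Bb4 Db4 D5 G4

Written C4 on the Bb soprano saxophone sounds as Bb3, a major second lower; apply that shift to every note.
A#5 to G#5
C5 to Bb4
Eb4 to Db4
E5 to D5
A4 to G4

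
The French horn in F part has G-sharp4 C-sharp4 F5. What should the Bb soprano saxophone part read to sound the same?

First find concert pitch: the French horn in F sounds a perfect fifth below written, so G-sharp4 C-sharp4 F5 sounds C#4 F#3 Bb4.
Then write for Bb soprano saxophone: it sounds a major second below written, so the part must be a major second above concert.
C#4 → D#4
F#3 → G#3
Bb4 → C5

D#4 G#3 C5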